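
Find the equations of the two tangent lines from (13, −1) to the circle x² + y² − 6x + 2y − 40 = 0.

A line y − (−1) = m(x − (13)) is tangent when its distance from (3, −1) is 5√2:
[m·(−10) − (0)]² = 50(m² + 1)
m² − 1 = 0, so m = −1 or m = 1.
With m = −1: x + y = 12. With m = 1: x − y = 14.

x + y = 12 and x − y = 14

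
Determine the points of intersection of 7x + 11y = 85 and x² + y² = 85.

(−2, 9) and (9, 2)

Express y = (85 − 7x)/11 and substitute into the circle:
170x² − 1190x − 3060 = 0  ⟹  x² − 7x − 18 = 0
x = 9 or x = −2, giving (9, 2) and (−2, 9).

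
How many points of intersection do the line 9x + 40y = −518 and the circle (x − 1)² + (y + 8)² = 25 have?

0

Centre (1, −8), r² = 25. Distance² from centre to line = (207)²/1681 = 42849/1681.
Since d² > r², the line lies outside the circle.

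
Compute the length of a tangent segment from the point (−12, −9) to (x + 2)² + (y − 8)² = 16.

With centre O = (−2, 8), |OP|² = 389 and r² = 16.
Power of the point: PT² = |PO|² − r² = 373, so PT = √373.

√373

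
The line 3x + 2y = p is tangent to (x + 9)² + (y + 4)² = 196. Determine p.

For a tangent, require d(centre, line) = r = 14.
|3·(−9) + 2·(−4) − p| / √13 = 14
|p − (−35)| = 14√13.

p = −35 ± 14√13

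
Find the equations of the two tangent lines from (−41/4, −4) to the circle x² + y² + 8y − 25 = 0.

4x − 5y = −21 and 4x + 5y = −61

Write the tangent as mx − y + (−4 − m·(−41/4)) = 0 and set its distance from the centre to √41:
(41/4m − (0))² = 41(m² + 1)
25m² − 16 = 0, so m = 4/5 or m = −4/5.
Through (−41/4, −4) these give 4x − 5y = −21 and 4x + 5y = −61.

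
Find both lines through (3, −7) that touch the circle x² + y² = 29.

5x − 2y = 29 and 2x + 5y = −29

A line y − (−7) = m(x − (3)) is tangent when its distance from (0, 0) is √29:
(−3m − (7))² = 29(m² + 1)
10m² − 21m − 10 = 0, so m = 5/2 or m = −2/5.
Through (3, −7) these give 5x − 2y = 29 and 2x + 5y = −29.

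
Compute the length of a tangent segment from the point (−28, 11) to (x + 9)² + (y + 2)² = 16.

√514

With centre O = (−9, −2), |OP|² = 530 and r² = 16.
The tangent meets the radius at right angles, so tangent² = |PO|² − r² = 530 − 16 = 514.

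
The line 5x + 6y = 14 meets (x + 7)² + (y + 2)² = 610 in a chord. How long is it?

6√61

The distance from (−7, −2) to the line is 61/√61, and r² = 610.
Half the chord is √(r² − d²) = √(549), so the full chord is 6√61.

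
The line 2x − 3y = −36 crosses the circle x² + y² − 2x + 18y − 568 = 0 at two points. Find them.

(−24, −4) and (6, 16)

From the line, y = (36 + 2x)/3. Substituting:
13x² + 234x − 1872 = 0  ⟹  x² + 18x − 144 = 0
x = 6 or x = −24, giving (6, 16) and (−24, −4).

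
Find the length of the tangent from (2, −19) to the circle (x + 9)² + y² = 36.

√446

The centre is (−9, 0) and r = 6. The square of the distance from P to the centre is 121 + 361 = 482.
The tangent meets the radius at right angles, so tangent² = |PO|² − r² = 482 − 36 = 446.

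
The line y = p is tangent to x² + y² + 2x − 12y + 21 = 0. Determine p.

Tangency holds when the distance from the centre (−1, 6) to the line equals the radius 4:
|0·(−1) + 1·6 − p| / √1 = 4
|p − (6)| = 4, so p = 10 or p = 2.

p = 2 or p = 10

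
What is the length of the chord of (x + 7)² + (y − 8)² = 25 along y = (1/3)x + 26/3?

Centre (−7, 8), r² = 25. Perpendicular distance d from centre to line = |−5| / √10 = 5/√10.
Chord = 2√(r² − d²) = 2·√(45/2) = 3√10.

3√10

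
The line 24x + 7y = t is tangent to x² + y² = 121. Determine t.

t = −275 or t = 275

Tangency holds when the distance from the centre (0, 0) to the line equals the radius 11:
|24·0 + 7·0 − t| / √625 = 11
|t| = 11·25, so t = 275 or t = −275.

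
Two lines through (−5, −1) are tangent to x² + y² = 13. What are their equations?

A line y − (−1) = m(x − (−5)) is tangent when its distance from (0, 0) is √13:
(5m − (1))² = 13(m² + 1)
6m² − 5m − 6 = 0, so m = 3/2 or m = −2/3.
Through (−5, −1) these give 3x − 2y = −13 and 2x + 3y = −13.

3x − 2y = −13 and 2x + 3y = −13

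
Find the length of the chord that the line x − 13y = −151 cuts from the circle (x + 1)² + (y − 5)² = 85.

√170

The distance from (−1, 5) to the line is 85/√170, and r² = 85.
Chord = 2√(r² − d²) = 2·√(85/2) = √170.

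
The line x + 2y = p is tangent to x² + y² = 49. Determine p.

p = ±7√5

The line touches the circle iff its distance from (0, 0) is 7:
|1·0 + 2·0 − p| / √5 = 7
|p| = 7√5.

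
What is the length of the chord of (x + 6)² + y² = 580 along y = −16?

Centre (−6, 0), r² = 580. Perpendicular distance d from centre to line = |16| / √1 = 16.
Chord = 2√(r² − d²) = 2·√(324) = 36.

36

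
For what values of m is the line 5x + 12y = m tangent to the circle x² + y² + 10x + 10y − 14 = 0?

m = −189 or m = 19

Tangency holds when the distance from the centre (−5, −5) to the line equals the radius 8:
|5·(−5) + 12·(−5) − m| / √169 = 8
|m − (−85)| = 8·13, so m = 19 or m = −189.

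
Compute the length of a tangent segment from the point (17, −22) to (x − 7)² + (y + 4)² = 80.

2√86

Centre (7, −4), r² = 80. |PO|² = (10)² + (−18)² = 424.
The tangent meets the radius at right angles, so tangent² = |PO|² − r² = 424 − 80 = 344.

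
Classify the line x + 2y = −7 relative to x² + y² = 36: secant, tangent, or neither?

secant

d² = (1·0 + 2·0 − (−7))²/5 = 49/5; r² = 36.
Since d² < r², the line cuts the circle twice.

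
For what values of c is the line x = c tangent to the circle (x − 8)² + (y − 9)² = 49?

c = 1 or c = 15

The line touches the circle iff its distance from (8, 9) is 7:
|1·8 + 0·9 − c| / √1 = 7
|c − (8)| = 7, so c = 15 or c = 1.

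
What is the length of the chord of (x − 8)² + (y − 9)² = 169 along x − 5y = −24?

The distance from (8, 9) to the line is 13/√26, and r² = 169.
Half the chord is √(r² − d²) = √(325/2), so the full chord is 5√26.

5√26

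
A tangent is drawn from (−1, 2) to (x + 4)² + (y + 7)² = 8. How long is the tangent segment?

With centre O = (−4, −7), |OP|² = 90 and r² = 8.
Power of the point: PT² = |PO|² − r² = 82, so PT = √82.

√82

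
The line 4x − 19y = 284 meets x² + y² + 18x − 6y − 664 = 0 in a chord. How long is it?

2√377

The distance from (−9, 3) to the line is 377/√377, and r² = 754.
Chord = 2√(r² − d²) = 2·√(377) = 2√377.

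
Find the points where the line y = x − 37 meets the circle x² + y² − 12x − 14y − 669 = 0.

From the line, y = x − 37. Substituting:
2x² − 100x + 1218 = 0  ⟹  x² − 50x + 609 = 0
x = 29 or x = 21, giving (29, −8) and (21, −16).

(21, −16) and (29, −8)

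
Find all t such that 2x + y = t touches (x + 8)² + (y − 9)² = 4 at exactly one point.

t = −7 ± 2√5

Tangency holds when the distance from the centre (−8, 9) to the line equals the radius 2:
|2·(−8) + 1·9 − t| / √5 = 2
|t − (−7)| = 2√5.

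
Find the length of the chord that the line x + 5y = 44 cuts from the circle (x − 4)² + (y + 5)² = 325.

Centre (4, −5), r² = 325. Perpendicular distance d from centre to line = |−65| / √26 = 65/√26.
Chord = 2√(r² − d²) = 2·√(325/2) = 5√26.

5√26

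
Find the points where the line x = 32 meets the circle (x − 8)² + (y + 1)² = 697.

The line gives x = 32. Substituting into the circle:
y² + 2y − 120 = 0
y = 10 or y = −12, giving (32, 10) and (32, −12).

(32, −12) and (32, 10)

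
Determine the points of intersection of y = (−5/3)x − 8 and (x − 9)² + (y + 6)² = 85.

(0, −8) and (3, −13)

From the line, y = (−24 − 5x)/3. Substituting:
34x² − 102x = 0  ⟹  x² − 3x = 0
x = 3 or x = 0, giving (3, −13) and (0, −8).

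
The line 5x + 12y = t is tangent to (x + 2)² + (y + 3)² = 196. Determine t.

t = −228 or t = 136

The line touches the circle iff its distance from (−2, −3) is 14:
|5·(−2) + 12·(−3) − t| / √169 = 14
|t − (−46)| = 14·13, so t = 136 or t = −228.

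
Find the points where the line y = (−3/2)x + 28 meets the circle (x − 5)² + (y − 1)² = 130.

(12, 10) and (16, 4)

From the line, y = (56 − 3x)/2. Substituting:
13x² − 364x + 2496 = 0  ⟹  x² − 28x + 192 = 0
x = 16 or x = 12, giving (16, 4) and (12, 10).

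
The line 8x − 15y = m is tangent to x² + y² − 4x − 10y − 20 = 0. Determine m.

m = −178 or m = 60

Tangency holds when the distance from the centre (2, 5) to the line equals the radius 7:
|8·2 − 15·5 − m| / √289 = 7
|m − (−59)| = 7·17, so m = 60 or m = −178.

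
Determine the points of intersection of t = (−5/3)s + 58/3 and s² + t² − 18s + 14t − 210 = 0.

Express t = (58 − 5s)/3 and substitute into the circle:
34s² − 952s + 3910 = 0  ⟹  s² − 28s + 115 = 0
s = 23 or s = 5, giving (23, −19) and (5, 11).

(5, 11) and (23, −19)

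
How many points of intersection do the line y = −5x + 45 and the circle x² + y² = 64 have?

0

d² = (5·0 + 1·0 − (45))²/26 = 2025/26; r² = 64.
Since d² > r², the line lies outside the circle.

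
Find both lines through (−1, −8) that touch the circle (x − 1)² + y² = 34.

Write the tangent as mx − y + (−8 − m·(−1)) = 0 and set its distance from the centre to √34:
[m·(2) − (8)]² = 34(m² + 1)
15m² + 16m − 15 = 0, so m = 3/5 or m = −5/3.
With m = 3/5: 3x − 5y = 37. With m = −5/3: 5x + 3y = −29.

3x − 5y = 37 and 5x + 3y = −29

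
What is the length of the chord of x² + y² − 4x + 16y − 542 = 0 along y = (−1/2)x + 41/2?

Substitute y = (41 − x)/2:
5x² − 130x + 825 = 0  ⟹  x² − 26x + 165 = 0
x = 15 or x = 11, giving (15, 13) and (11, 15).
Chord length = distance between (15, 13) and (11, 15) = √20 = 2√5.

2√5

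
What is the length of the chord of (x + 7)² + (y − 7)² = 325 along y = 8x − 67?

Centre (−7, 7), r² = 325. Perpendicular distance d from centre to line = |−130| / √65 = 130/√65.
Chord = 2√(r² − d²) = 2·√(65) = 2√65.

2√65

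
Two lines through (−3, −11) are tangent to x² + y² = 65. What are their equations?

Write the tangent as mx − y + (−11 − m·(−3)) = 0 and set its distance from the centre to √65:
[m·(3) − (11)]² = 65(m² + 1)
28m² + 33m − 28 = 0, so m = 4/7 or m = −7/4.
With m = 4/7: 4x − 7y = 65. With m = −7/4: 7x + 4y = −65.

4x − 7y = 65 and 7x + 4y = −65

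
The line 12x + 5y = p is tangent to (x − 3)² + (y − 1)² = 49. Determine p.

p = −50 or p = 132

Tangency holds when the distance from the centre (3, 1) to the line equals the radius 7:
|12·3 + 5·1 − p| / √169 = 7
|p − (41)| = 7·13, so p = 132 or p = −50.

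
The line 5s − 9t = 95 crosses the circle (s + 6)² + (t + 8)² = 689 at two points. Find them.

(−26, −25) and (19, 0)

From the line, t = (−95 + 5s)/9. Substituting:
106s² + 742s − 52364 = 0  ⟹  s² + 7s − 494 = 0
s = 19 or s = −26, giving (19, 0) and (−26, −25).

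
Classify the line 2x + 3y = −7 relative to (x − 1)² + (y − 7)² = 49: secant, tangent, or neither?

neither

Substituting the line into the circle gives 13x² + 94x + 352 = 0.
Discriminant = (94)² − 4·13·(352) = −9468 < 0.
No real roots: the line does not meet the circle.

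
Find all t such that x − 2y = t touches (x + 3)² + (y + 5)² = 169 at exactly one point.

The line touches the circle iff its distance from (−3, −5) is 13:
|1·(−3) − 2·(−5) − t| / √5 = 13
|t − (7)| = 13√5.

t = 7 ± 13√5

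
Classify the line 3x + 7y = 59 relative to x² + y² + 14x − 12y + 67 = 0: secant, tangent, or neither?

neither

Substituting the line into the circle gives 58x² + 584x + 1808 = 0.
Discriminant = (584)² − 4·58·(1808) = −78400 < 0.
No real roots: the line does not meet the circle.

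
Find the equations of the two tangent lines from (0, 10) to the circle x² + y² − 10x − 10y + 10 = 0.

x − 3y = −30 and 3x − y = −10

Let a tangent through (0, 10) have slope m. Its distance from (5, 5) must equal 2√10:
[m·(5) − (−5)]² = 40(m² + 1)
3m² − 10m + 3 = 0, so m = 1/3 or m = 3.
With m = 1/3: x − 3y = −30. With m = 3: 3x − y = −10.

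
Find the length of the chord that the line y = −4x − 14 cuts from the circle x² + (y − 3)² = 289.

8√17

The distance from (0, 3) to the line is 17/√17, and r² = 289.
Half the chord is √(r² − d²) = √(272), so the full chord is 8√17.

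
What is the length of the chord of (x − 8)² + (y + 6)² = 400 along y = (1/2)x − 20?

The distance from (8, −6) to the line is 20/√5, and r² = 400.
Chord = 2√(r² − d²) = 2·√(320) = 16√5.

16√5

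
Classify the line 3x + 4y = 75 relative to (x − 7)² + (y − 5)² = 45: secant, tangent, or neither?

neither

Substituting the line into the circle gives 25x² − 554x + 3089 = 0.
Discriminant = (−554)² − 4·25·(3089) = −1984 < 0.
No real roots: the line does not meet the circle.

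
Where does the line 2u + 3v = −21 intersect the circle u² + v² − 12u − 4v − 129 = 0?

Substitute v = (−21 − 2u)/3:
13u² − 468 = 0  ⟹  u² − 36 = 0
u = 6 or u = −6, giving (6, −11) and (−6, −3).

(−6, −3) and (6, −11)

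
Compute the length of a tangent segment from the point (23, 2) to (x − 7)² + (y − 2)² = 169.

Centre (7, 2), r² = 169. |PO|² = (16)² + (0)² = 256.
By the tangent–radius right angle, tangent length = √(|PO|² − r²) = √87.

√87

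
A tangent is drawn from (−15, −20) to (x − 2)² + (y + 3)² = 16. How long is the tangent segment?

√562

The centre is (2, −3) and r = 4. The square of the distance from P to the centre is 289 + 289 = 578.
Power of the point: PT² = |PO|² − r² = 562, so PT = √562.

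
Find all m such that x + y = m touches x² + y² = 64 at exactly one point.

m = ±8√2

The line touches the circle iff its distance from (0, 0) is 8:
|1·0 + 1·0 − m| / √2 = 8
|m| = 8√2.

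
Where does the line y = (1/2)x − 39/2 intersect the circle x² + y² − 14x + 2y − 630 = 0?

(−7, −23) and (33, −3)

Substitute y = (−39 + x)/2:
5x² − 130x − 1155 = 0  ⟹  x² − 26x − 231 = 0
x = 33 or x = −7, giving (33, −3) and (−7, −23).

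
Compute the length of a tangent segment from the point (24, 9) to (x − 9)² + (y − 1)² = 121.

2√42

With centre O = (9, 1), |OP|² = 289 and r² = 121.
Power of the point: PT² = |PO|² − r² = 168, so PT = 2√42.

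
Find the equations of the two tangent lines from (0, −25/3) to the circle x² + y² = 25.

A line y − (−25/3) = m(x − (0)) is tangent when its distance from (0, 0) is 5:
[m·(0) − (25/3)]² = 25(m² + 1)
9m² − 16 = 0, so m = 4/3 or m = −4/3.
Through (0, −25/3) these give 4x − 3y = 25 and 4x + 3y = −25.

4x − 3y = 25 and 4x + 3y = −25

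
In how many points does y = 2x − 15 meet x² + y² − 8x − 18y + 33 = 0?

2

d² = (2·4 − 1·9 − (15))²/5 = 256/5; r² = 64.
Since d² < r², the line cuts the circle twice.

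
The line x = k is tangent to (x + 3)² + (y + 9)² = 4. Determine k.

k = −5 or k = −1

Tangency holds when the distance from the centre (−3, −9) to the line equals the radius 2:
|1·(−3) + 0·(−9) − k| / √1 = 2
|k − (−3)| = 2, so k = −1 or k = −5.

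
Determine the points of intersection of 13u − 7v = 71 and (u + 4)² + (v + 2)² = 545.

From the line, v = (−71 + 13u)/7. Substituting:
218u² − 1090u − 22672 = 0  ⟹  u² − 5u − 104 = 0
u = 13 or u = −8, giving (13, 14) and (−8, −25).

(−8, −25) and (13, 14)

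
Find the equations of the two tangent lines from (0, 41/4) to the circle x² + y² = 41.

5x + 4y = 41 and 5x − 4y = −41

Let a tangent through (0, 41/4) have slope m. Its distance from (0, 0) must equal √41:
[m·(0) − (−41/4)]² = 41(m² + 1)
16m² − 25 = 0, so m = −5/4 or m = 5/4.
With m = −5/4: 5x + 4y = 41. With m = 5/4: 5x − 4y = −41.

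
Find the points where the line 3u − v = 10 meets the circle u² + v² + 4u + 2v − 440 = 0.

(−4, −22) and (9, 17)

Express v = 3u − 10 and substitute into the circle:
10u² − 50u − 360 = 0  ⟹  u² − 5u − 36 = 0
u = 9 or u = −4, giving (9, 17) and (−4, −22).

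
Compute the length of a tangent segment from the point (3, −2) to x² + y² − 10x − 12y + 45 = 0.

The centre is (5, 6) and r = 4. The square of the distance from P to the centre is 4 + 64 = 68.
Power of the point: PT² = |PO|² − r² = 52, so PT = 2√13.

2√13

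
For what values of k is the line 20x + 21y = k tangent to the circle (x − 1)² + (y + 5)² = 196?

The line touches the circle iff its distance from (1, −5) is 14:
|20·1 + 21·(−5) − k| / √841 = 14
|k − (−85)| = 14·29, so k = 321 or k = −491.

k = −491 or k = 321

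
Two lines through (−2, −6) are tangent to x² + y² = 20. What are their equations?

Write the tangent as mx − y + (−6 − m·(−2)) = 0 and set its distance from the centre to 2√5:
(2m − (6))² = 20(m² + 1)
2m² + 3m − 2 = 0, so m = 1/2 or m = −2.
With m = 1/2: x − 2y = 10. With m = −2: 2x + y = −10.

x − 2y = 10 and 2x + y = −10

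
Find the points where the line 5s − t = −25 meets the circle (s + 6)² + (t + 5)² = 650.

Express t = 5s + 25 and substitute into the circle:
26s² + 312s + 286 = 0  ⟹  s² + 12s + 11 = 0
s = −1 or s = −11, giving (−1, 20) and (−11, −30).

(−11, −30) and (−1, 20)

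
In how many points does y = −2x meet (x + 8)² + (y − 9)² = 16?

2

Substituting the line into the circle gives 5x² + 52x + 129 = 0.
Δ = 2704 − 2580 = 124.
Two real roots: the line is a secant.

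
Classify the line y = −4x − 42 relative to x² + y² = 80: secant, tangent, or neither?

neither

Substituting the line into the circle gives 17x² + 336x + 1684 = 0.
Δ = 112896 − 114512 = −1616.
No real roots: the line does not meet the circle.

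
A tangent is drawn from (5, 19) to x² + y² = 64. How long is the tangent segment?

Centre (0, 0), r² = 64. |PO|² = (5)² + (19)² = 386.
The tangent meets the radius at right angles, so tangent² = |PO|² − r² = 386 − 64 = 322.

√322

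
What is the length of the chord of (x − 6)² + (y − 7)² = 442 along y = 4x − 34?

Centre (6, 7), r² = 442. Perpendicular distance d from centre to line = |−17| / √17 = 17/√17.
Half the chord is √(r² − d²) = √(425), so the full chord is 10√17.

10√17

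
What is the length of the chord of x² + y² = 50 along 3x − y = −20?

2√10

The distance from (0, 0) to the line is 20/√10, and r² = 50.
Half the chord is √(r² − d²) = √(10), so the full chord is 2√10.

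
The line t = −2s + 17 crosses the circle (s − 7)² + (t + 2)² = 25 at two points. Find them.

(7, 3) and (11, −5)

Express t = −2s + 17 and substitute into the circle:
5s² − 90s + 385 = 0  ⟹  s² − 18s + 77 = 0
s = 11 or s = 7, giving (11, −5) and (7, 3).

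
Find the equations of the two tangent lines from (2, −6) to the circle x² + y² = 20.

Write the tangent as mx − y + (−6 − m·(2)) = 0 and set its distance from the centre to 2√5:
[m·(−2) − (6)]² = 20(m² + 1)
2m² − 3m − 2 = 0, so m = −1/2 or m = 2.
Through (2, −6) these give x + 2y = −10 and 2x − y = 10.

x + 2y = −10 and 2x − y = 10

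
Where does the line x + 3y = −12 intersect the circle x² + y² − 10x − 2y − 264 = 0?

(−12, 0) and (18, −10)

Express y = (−12 − x)/3 and substitute into the circle:
10x² − 60x − 2160 = 0  ⟹  x² − 6x − 216 = 0
x = 18 or x = −12, giving (18, −10) and (−12, 0).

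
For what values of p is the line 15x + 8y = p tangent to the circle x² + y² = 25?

p = −85 or p = 85

For a tangent, require d(centre, line) = r = 5.
|15·0 + 8·0 − p| / √289 = 5
|p| = 5·17, so p = 85 or p = −85.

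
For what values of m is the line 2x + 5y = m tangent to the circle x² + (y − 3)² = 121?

Tangency holds when the distance from the centre (0, 3) to the line equals the radius 11:
|2·0 + 5·3 − m| / √29 = 11
|m − (15)| = 11√29.

m = 15 ± 11√29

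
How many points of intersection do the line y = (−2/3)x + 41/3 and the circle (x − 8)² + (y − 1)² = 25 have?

d² = (2·8 + 3·1 − (41))²/13 = 484/13; r² = 25.
Since d² > r², the line lies outside the circle.

0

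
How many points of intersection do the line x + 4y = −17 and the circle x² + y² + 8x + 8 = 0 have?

d² = (1·(−4) + 4·0 − (−17))²/17 = 169/17; r² = 8.
Since d² > r², the line lies outside the circle.

0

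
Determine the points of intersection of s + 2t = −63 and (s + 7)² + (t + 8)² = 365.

From the line, t = (−63 − s)/2. Substituting:
5s² + 150s + 945 = 0  ⟹  s² + 30s + 189 = 0
s = −9 or s = −21, giving (−9, −27) and (−21, −21).

(−21, −21) and (−9, −27)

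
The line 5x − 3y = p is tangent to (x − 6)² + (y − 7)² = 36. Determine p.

The line touches the circle iff its distance from (6, 7) is 6:
|5·6 − 3·7 − p| / √34 = 6
|p − (9)| = 6√34.

p = 9 ± 6√34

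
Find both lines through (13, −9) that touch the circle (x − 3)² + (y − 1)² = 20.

A line y − (−9) = m(x − (13)) is tangent when its distance from (3, 1) is 2√5:
[m·(−10) − (10)]² = 20(m² + 1)
2m² + 5m + 2 = 0, so m = −1/2 or m = −2.
Through (13, −9) these give x + 2y = −5 and 2x + y = 17.

x + 2y = −5 and 2x + y = 17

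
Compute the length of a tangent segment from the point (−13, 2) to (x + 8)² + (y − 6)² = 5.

Centre (−8, 6), r² = 5. |PO|² = (−5)² + (−4)² = 41.
The tangent meets the radius at right angles, so tangent² = |PO|² − r² = 41 − 5 = 36.

6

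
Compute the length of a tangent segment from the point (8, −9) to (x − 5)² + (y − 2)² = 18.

4√7

The centre is (5, 2) and r = 3√2. The square of the distance from P to the centre is 9 + 121 = 130.
The tangent meets the radius at right angles, so tangent² = |PO|² − r² = 130 − 18 = 112.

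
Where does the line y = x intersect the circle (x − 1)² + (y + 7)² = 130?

(−10, −10) and (4, 4)

Express y = x and substitute into the circle:
2x² + 12x − 80 = 0  ⟹  x² + 6x − 40 = 0
x = 4 or x = −10, giving (4, 4) and (−10, −10).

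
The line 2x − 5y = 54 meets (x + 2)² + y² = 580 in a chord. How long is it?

The distance from (−2, 0) to the line is 58/√29, and r² = 580.
Chord = 2√(r² − d²) = 2·√(464) = 8√29.

8√29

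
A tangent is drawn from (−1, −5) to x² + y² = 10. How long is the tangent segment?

With centre O = (0, 0), |OP|² = 26 and r² = 10.
Power of the point: PT² = |PO|² − r² = 16, so PT = 4.

4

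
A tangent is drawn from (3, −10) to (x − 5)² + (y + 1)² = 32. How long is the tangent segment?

With centre O = (5, −1), |OP|² = 85 and r² = 32.
The tangent meets the radius at right angles, so tangent² = |PO|² − r² = 85 − 32 = 53.

√53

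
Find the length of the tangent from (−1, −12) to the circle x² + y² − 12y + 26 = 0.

3√35

With centre O = (0, 6), |OP|² = 325 and r² = 10.
The tangent meets the radius at right angles, so tangent² = |PO|² − r² = 325 − 10 = 315.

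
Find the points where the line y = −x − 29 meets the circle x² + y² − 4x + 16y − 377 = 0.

(−19, −10) and (0, −29)

Express y = −x − 29 and substitute into the circle:
2x² + 38x = 0  ⟹  x² + 19x = 0
x = 0 or x = −19, giving (0, −29) and (−19, −10).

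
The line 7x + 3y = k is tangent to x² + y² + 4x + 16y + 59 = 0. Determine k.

k = −38 ± 3√58

Tangency holds when the distance from the centre (−2, −8) to the line equals the radius 3:
|7·(−2) + 3·(−8) − k| / √58 = 3
|k − (−38)| = 3√58.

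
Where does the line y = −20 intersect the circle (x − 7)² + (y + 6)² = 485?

Substitute y = −20:
x² − 14x − 240 = 0
x = 24 or x = −10, giving (24, −20) and (−10, −20).

(−10, −20) and (24, −20)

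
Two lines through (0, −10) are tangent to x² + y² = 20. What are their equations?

Write the tangent as mx − y + (−10 − m·(0)) = 0 and set its distance from the centre to 2√5:
(0m − (10))² = 20(m² + 1)
m² − 4 = 0, so m = 2 or m = −2.
With m = 2: 2x − y = 10. With m = −2: 2x + y = −10.

2x − y = 10 and 2x + y = −10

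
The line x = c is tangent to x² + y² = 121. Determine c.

c = −11 or c = 11

For a tangent, require d(centre, line) = r = 11.
|1·0 + 0·0 − c| / √1 = 11
|c| = 11, so c = 11 or c = −11.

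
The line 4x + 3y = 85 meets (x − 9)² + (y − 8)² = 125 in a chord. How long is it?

Substitute y = (85 − 4x)/3:
25x² − 650x + 3325 = 0  ⟹  x² − 26x + 133 = 0
x = 19 or x = 7, giving (19, 3) and (7, 19).
|(19, 3) − (7, 19)| = √((12)² + (−16)²) = 20.

20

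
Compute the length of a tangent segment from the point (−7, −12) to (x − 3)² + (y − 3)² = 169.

With centre O = (3, 3), |OP|² = 325 and r² = 169.
By the tangent–radius right angle, tangent length = √(|PO|² − r²) = √156 = 2√39.

2√39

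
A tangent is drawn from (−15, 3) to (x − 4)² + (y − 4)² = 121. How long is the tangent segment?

√241

With centre O = (4, 4), |OP|² = 362 and r² = 121.
By the tangent–radius right angle, tangent length = √(|PO|² − r²) = √241.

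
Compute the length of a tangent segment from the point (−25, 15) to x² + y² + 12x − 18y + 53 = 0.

3√37

Centre (−6, 9), r² = 64. |PO|² = (−19)² + (6)² = 397.
The tangent meets the radius at right angles, so tangent² = |PO|² − r² = 397 − 64 = 333.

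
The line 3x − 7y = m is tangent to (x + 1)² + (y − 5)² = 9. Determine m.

Tangency holds when the distance from the centre (−1, 5) to the line equals the radius 3:
|3·(−1) − 7·5 − m| / √58 = 3
|m − (−38)| = 3√58.

m = −38 ± 3√58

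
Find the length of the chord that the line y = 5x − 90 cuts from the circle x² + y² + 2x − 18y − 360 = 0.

The distance from (−1, 9) to the line is 104/√26, and r² = 442.
Half the chord is √(r² − d²) = √(26), so the full chord is 2√26.

2√26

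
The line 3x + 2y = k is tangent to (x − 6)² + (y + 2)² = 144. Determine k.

k = 14 ± 12√13

Tangency holds when the distance from the centre (6, −2) to the line equals the radius 12:
|3·6 + 2·(−2) − k| / √13 = 12
|k − (14)| = 12√13.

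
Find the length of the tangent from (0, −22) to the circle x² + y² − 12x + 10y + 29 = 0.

√293

Centre (6, −5), r² = 32. |PO|² = (−6)² + (−17)² = 325.
The tangent meets the radius at right angles, so tangent² = |PO|² − r² = 325 − 32 = 293.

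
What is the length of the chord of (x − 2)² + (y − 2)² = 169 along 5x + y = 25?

Centre (2, 2), r² = 169. Perpendicular distance d from centre to line = |−13| / √26 = 13/√26.
Chord = 2√(r² − d²) = 2·√(325/2) = 5√26.

5√26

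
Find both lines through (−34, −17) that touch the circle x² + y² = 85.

Write the tangent as mx − y + (−17 − m·(−34)) = 0 and set its distance from the centre to √85:
[m·(34) − (17)]² = 85(m² + 1)
63m² − 68m + 12 = 0, so m = 6/7 or m = 2/9.
Through (−34, −17) these give 6x − 7y = −85 and 2x − 9y = 85.

6x − 7y = −85 and 2x − 9y = 85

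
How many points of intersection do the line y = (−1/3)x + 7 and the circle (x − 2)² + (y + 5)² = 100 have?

Centre (2, −5), r² = 100. Distance² from centre to line = (−34)²/10 = 578/5.
Since d² > r², the line lies outside the circle.

0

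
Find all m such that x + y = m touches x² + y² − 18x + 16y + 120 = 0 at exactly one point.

m = 1 ± 5√2

The line touches the circle iff its distance from (9, −8) is 5:
|1·9 + 1·(−8) − m| / √2 = 5
|m − (1)| = 5√2.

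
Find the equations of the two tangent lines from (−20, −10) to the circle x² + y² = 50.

Let a tangent through (−20, −10) have slope m. Its distance from (0, 0) must equal 5√2:
(20m − (10))² = 50(m² + 1)
7m² − 8m + 1 = 0, so m = 1 or m = 1/7.
Through (−20, −10) these give x − y = −10 and x − 7y = 50.

x − y = −10 and x − 7y = 50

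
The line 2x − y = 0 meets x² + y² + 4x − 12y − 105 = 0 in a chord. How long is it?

Centre (−2, 6), r² = 145. Perpendicular distance d from centre to line = |−10| / √5 = 10/√5.
Half the chord is √(r² − d²) = √(125), so the full chord is 10√5.

10√5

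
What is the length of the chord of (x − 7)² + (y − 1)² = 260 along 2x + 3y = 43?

8√13

The distance from (7, 1) to the line is 26/√13, and r² = 260.
Chord = 2√(r² − d²) = 2·√(208) = 8√13.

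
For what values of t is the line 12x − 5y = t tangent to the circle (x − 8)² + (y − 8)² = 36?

Tangency holds when the distance from the centre (8, 8) to the line equals the radius 6:
|12·8 − 5·8 − t| / √169 = 6
|t − (56)| = 6·13, so t = 134 or t = −22.

t = −22 or t = 134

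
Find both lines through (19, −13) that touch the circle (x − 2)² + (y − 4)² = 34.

5x + 3y = 56 and 3x + 5y = −8

Write the tangent as mx − y + (−13 − m·(19)) = 0 and set its distance from the centre to √34:
[m·(−17) − (17)]² = 34(m² + 1)
15m² + 34m + 15 = 0, so m = −5/3 or m = −3/5.
With m = −5/3: 5x + 3y = 56. With m = −3/5: 3x + 5y = −8.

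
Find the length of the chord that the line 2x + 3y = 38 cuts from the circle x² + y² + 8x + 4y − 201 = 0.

Express y = (38 − 2x)/3 and substitute into the circle:
13x² − 104x + 91 = 0  ⟹  x² − 8x + 7 = 0
x = 7 or x = 1, giving (7, 8) and (1, 12).
|(7, 8) − (1, 12)| = √((6)² + (−4)²) = 2√13.

2√13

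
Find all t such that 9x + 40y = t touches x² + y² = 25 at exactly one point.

t = −205 or t = 205

Tangency holds when the distance from the centre (0, 0) to the line equals the radius 5:
|9·0 + 40·0 − t| / √1681 = 5
|t| = 5·41, so t = 205 or t = −205.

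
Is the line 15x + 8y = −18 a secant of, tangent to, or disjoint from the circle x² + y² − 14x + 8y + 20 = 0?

secant

Centre (7, −4), r² = 45. Distance² from centre to line = (91)²/289 = 8281/289.
Since d² < r², the line cuts the circle twice.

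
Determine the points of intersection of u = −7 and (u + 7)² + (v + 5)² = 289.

(−7, −22) and (−7, 12)

The line gives u = −7. Substituting into the circle:
v² + 10v − 264 = 0
v = 12 or v = −22, giving (−7, 12) and (−7, −22).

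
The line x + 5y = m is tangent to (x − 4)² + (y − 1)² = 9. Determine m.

The line touches the circle iff its distance from (4, 1) is 3:
|1·4 + 5·1 − m| / √26 = 3
|m − (9)| = 3√26.

m = 9 ± 3√26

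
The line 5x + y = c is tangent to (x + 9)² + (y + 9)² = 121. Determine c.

Tangency holds when the distance from the centre (−9, −9) to the line equals the radius 11:
|5·(−9) + 1·(−9) − c| / √26 = 11
|c − (−54)| = 11√26.

c = −54 ± 11√26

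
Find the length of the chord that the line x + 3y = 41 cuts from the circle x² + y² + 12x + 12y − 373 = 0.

3√10

The distance from (−6, −6) to the line is 65/√10, and r² = 445.
Half the chord is √(r² − d²) = √(45/2), so the full chord is 3√10.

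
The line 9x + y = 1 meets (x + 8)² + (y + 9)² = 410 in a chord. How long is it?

Centre (−8, −9), r² = 410. Perpendicular distance d from centre to line = |−82| / √82 = 82/√82.
Chord = 2√(r² − d²) = 2·√(328) = 4√82.

4√82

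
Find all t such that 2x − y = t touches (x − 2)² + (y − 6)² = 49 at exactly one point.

For a tangent, require d(centre, line) = r = 7.
|2·2 − 1·6 − t| / √5 = 7
|t − (−2)| = 7√5.

t = −2 ± 7√5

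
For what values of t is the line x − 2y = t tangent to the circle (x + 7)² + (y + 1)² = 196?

t = −5 ± 14√5

The line touches the circle iff its distance from (−7, −1) is 14:
|1·(−7) − 2·(−1) − t| / √5 = 14
|t − (−5)| = 14√5.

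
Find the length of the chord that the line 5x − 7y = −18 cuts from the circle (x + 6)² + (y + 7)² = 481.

Express y = (18 + 5x)/7 and substitute into the circle:
74x² + 1258x − 17316 = 0  ⟹  x² + 17x − 234 = 0
x = 9 or x = −26, giving (9, 9) and (−26, −16).
|(9, 9) − (−26, −16)| = √((35)² + (25)²) = 5√74.

5√74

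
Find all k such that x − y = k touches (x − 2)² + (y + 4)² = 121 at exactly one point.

k = 6 ± 11√2

The line touches the circle iff its distance from (2, −4) is 11:
|1·2 − 1·(−4) − k| / √2 = 11
|k − (6)| = 11√2.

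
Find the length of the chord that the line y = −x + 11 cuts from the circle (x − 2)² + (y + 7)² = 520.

From the line, y = −x + 11. Substituting:
2x² − 40x − 192 = 0  ⟹  x² − 20x − 96 = 0
x = 24 or x = −4, giving (24, −13) and (−4, 15).
Chord length = distance between (24, −13) and (−4, 15) = √1568 = 28√2.

28√2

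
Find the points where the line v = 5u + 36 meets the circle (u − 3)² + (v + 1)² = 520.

(−11, −19) and (−3, 21)

Express v = 5u + 36 and substitute into the circle:
26u² + 364u + 858 = 0  ⟹  u² + 14u + 33 = 0
u = −3 or u = −11, giving (−3, 21) and (−11, −19).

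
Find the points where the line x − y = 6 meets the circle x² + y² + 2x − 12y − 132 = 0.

(−1, −7) and (12, 6)

Express y = x − 6 and substitute into the circle:
2x² − 22x − 24 = 0  ⟹  x² − 11x − 12 = 0
x = 12 or x = −1, giving (12, 6) and (−1, −7).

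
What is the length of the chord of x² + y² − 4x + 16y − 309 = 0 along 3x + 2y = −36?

10√13

Express y = (−36 − 3x)/2 and substitute into the circle:
13x² + 104x − 1092 = 0  ⟹  x² + 8x − 84 = 0
x = 6 or x = −14, giving (6, −27) and (−14, 3).
|(6, −27) − (−14, 3)| = √((20)² + (−30)²) = 10√13.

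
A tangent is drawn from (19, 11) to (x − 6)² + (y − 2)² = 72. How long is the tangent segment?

√178

The centre is (6, 2) and r = 6√2. The square of the distance from P to the centre is 169 + 81 = 250.
Power of the point: PT² = |PO|² − r² = 178, so PT = √178.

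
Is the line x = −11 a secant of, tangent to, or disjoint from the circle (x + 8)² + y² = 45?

secant

Substituting the line into the circle gives y² − 36 = 0.
Discriminant = (0)² − 4·1·(−36) = 144 > 0.
Two real roots: the line is a secant.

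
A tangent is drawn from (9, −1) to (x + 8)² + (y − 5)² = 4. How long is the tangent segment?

√321

Centre (−8, 5), r² = 4. |PO|² = (17)² + (−6)² = 325.
By the tangent–radius right angle, tangent length = √(|PO|² − r²) = √321.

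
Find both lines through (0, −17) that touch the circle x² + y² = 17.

4x − y = 17 and 4x + y = −17

Let a tangent through (0, −17) have slope m. Its distance from (0, 0) must equal √17:
(0m − (17))² = 17(m² + 1)
m² − 16 = 0, so m = 4 or m = −4.
With m = 4: 4x − y = 17. With m = −4: 4x + y = −17.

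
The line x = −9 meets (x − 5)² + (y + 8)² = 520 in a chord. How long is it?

36

The line gives x = −9. Substituting into the circle:
y² + 16y − 260 = 0
y = 10 or y = −26, giving (−9, 10) and (−9, −26).
Chord length = distance between (−9, 10) and (−9, −26) = √1296 = 36.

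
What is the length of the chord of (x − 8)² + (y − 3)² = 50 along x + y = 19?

Centre (8, 3), r² = 50. Perpendicular distance d from centre to line = |−8| / √2 = 8/√2.
Half the chord is √(r² − d²) = √(18), so the full chord is 6√2.

6√2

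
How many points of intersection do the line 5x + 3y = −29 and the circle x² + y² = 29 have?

2

Substituting the line into the circle gives 34x² + 290x + 580 = 0.
Discriminant = (290)² − 4·34·(580) = 5220 > 0.
Two real roots: the line is a secant.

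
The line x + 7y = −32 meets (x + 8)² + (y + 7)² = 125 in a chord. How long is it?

Substitute y = (−32 − x)/7:
50x² + 750x − 2700 = 0  ⟹  x² + 15x − 54 = 0
x = 3 or x = −18, giving (3, −5) and (−18, −2).
Chord length = distance between (3, −5) and (−18, −2) = √450 = 15√2.

15√2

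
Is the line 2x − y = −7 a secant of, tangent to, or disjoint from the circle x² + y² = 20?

secant

Centre (0, 0), r² = 20. Distance² from centre to line = (7)²/5 = 49/5.
Since d² < r², the line cuts the circle twice.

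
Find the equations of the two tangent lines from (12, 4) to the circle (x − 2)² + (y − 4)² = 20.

x + 2y = 20 and x − 2y = 4

Let a tangent through (12, 4) have slope m. Its distance from (2, 4) must equal 2√5:
[m·(−10) − (0)]² = 20(m² + 1)
4m² − 1 = 0, so m = −1/2 or m = 1/2.
Through (12, 4) these give x + 2y = 20 and x − 2y = 4.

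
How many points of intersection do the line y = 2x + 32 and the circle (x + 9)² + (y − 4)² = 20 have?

d² = (2·(−9) − 1·4 − (−32))²/5 = 20; r² = 20.
Since d² = r², the line is tangent.

1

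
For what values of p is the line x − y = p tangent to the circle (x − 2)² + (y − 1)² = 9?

p = 1 ± 3√2

Tangency holds when the distance from the centre (2, 1) to the line equals the radius 3:
|1·2 − 1·1 − p| / √2 = 3
|p − (1)| = 3√2.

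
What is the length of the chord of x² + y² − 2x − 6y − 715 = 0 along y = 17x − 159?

From the line, y = 17x − 159. Substituting:
290x² − 5510x + 25520 = 0  ⟹  x² − 19x + 88 = 0
x = 11 or x = 8, giving (11, 28) and (8, −23).
Chord length = distance between (11, 28) and (8, −23) = √2610 = 3√290.

3√290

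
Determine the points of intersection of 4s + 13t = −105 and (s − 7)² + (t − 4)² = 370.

From the line, t = (−105 − 4s)/13. Substituting:
185s² − 1110s − 29600 = 0  ⟹  s² − 6s − 160 = 0
s = 16 or s = −10, giving (16, −13) and (−10, −5).

(−10, −5) and (16, −13)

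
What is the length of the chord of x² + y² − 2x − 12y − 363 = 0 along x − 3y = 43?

4√10

The distance from (1, 6) to the line is 60/√10, and r² = 400.
Half the chord is √(r² − d²) = √(40), so the full chord is 4√10.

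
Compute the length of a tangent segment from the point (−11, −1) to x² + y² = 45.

The centre is (0, 0) and r = 3√5. The square of the distance from P to the centre is 121 + 1 = 122.
Power of the point: PT² = |PO|² − r² = 77, so PT = √77.

√77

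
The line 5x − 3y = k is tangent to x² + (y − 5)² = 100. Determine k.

Tangency holds when the distance from the centre (0, 5) to the line equals the radius 10:
|5·0 − 3·5 − k| / √34 = 10
|k − (−15)| = 10√34.

k = −15 ± 10√34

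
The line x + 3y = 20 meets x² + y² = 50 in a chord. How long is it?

2√10

Centre (0, 0), r² = 50. Perpendicular distance d from centre to line = |−20| / √10 = 20/√10.
Half the chord is √(r² − d²) = √(10), so the full chord is 2√10.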